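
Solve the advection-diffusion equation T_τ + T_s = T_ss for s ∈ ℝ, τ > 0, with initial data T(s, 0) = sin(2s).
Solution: Moving frame: η = s - τ, σ = τ, T = u(η,σ), so T_τ = u_σ - u_η and T_ss = u_ηη.
Hence T_τ + T_s = u_σ and the PDE becomes the heat equation u_σ = u_ηη on η ∈ ℝ.
Initial data: u(η,0) = T(η,0) = sin(2η). Each mode sin(nη) decays as exp(-n²σ) on ℝ, so u(η,σ) = Σ c_n exp(-n²σ) sin(nη) with c_2=1: u(η,σ) = exp(-4σ)sin(2η).
Substituting back: T(s,τ) = u(s - τ, τ).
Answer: T(s, τ) = exp(-4τ)sin(2s - 2τ)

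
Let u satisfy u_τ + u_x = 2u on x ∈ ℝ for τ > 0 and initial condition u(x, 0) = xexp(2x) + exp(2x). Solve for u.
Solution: Substitute u = exp(2x)w.
Then u_x = exp(2x)(w_x + 2w), u_τ = exp(2x)w_τ; substituting and dividing by exp(2x), the lower-order terms cancel: w_τ + w_x = 0 (standard advection equation).
Data for w: w(x,0) = exp(-2x)u(x,0) = x + 1.
By characteristics (dx/dτ = 1), w(x,τ) = f(x - τ) with f = w(·, 0).
So w(x,τ) = x - τ + 1, and u(x,τ) = exp(2x)w(x,τ).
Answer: u(x, τ) = xexp(2x) - τexp(2x) + exp(2x)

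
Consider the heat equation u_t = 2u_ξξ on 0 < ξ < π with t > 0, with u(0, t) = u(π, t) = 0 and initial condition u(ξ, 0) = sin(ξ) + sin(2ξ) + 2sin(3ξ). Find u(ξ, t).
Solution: Using separation of variables u = X(ξ)T(t):
Eigenfunctions: sin(nξ), n = 1, 2, 3, ...
General solution: u(ξ, t) = Σ c_n sin(nξ) exp(-2n² t)
Matching u(ξ,0) = sin(ξ) + sin(2ξ) + 2sin(3ξ) term by term: c_1=1, c_2=1, c_3=2.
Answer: u(ξ, t) = exp(-2t)sin(ξ) + exp(-8t)sin(2ξ) + 2exp(-18t)sin(3ξ)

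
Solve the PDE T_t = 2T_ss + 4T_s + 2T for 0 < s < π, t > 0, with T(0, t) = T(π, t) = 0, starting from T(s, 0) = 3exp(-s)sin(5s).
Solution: Substitute T = exp(-s)u.
Then T_s = exp(-s)(u_s - u), T_ss = exp(-s)(u_ss - 2u_s + u), T_t = exp(-s)u_t; substituting and dividing by exp(-s), the lower-order terms cancel: u_t = 2u_ss (standard heat equation).
Data for u: u(s,0) = exp(s)T(s,0) = 3sin(5s). The boundary conditions carry over: u(0,t) = u(π,t) = 0.
Separating variables: u = Σ c_n exp(-2n²t) sin(ns). From u(s,0) = 3sin(5s): c_5=3.
So u(s,t) = 3exp(-50t)sin(5s), and T(s,t) = exp(-s)u(s,t).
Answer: T(s, t) = 3exp(-s)exp(-50t)sin(5s)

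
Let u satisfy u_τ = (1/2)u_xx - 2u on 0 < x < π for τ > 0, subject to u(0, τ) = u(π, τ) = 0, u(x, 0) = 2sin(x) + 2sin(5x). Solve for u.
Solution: Substitute u = exp(-2τ)w, i.e. w = exp(2τ)u.
By the product rule, u_τ = exp(-2τ)(w_τ - 2w), u_xx = exp(-2τ)w_xx.
Substituting into the PDE and dividing by exp(-2τ): w_τ - 2w = (1/2)w_xx - 2w.
The lower-order terms cancel, leaving the standard heat equation w_τ = (1/2)w_xx.
Initial data for w: w(x,0) = u(x,0) = 2sin(x) + 2sin(5x). The boundary conditions carry over: w(0,τ) = w(π,τ) = 0.
Solve for w:
  Using separation of variables w = X(x)T(τ):
  Eigenfunctions: sin(nx), n = 1, 2, 3, ...
  General solution: w(x, τ) = Σ c_n sin(nx) exp(-n² τ/2)
  Matching w(x,0) = 2sin(x) + 2sin(5x) term by term: c_1=2, c_5=2.
Hence w(x,τ) = 2exp(-τ/2)sin(x) + 2exp(-25τ/2)sin(5x).
Transform back: u(x,τ) = exp(-2τ)w(x,τ).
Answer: u(x, τ) = 2exp(-5τ/2)sin(x) + 2exp(-29τ/2)sin(5x)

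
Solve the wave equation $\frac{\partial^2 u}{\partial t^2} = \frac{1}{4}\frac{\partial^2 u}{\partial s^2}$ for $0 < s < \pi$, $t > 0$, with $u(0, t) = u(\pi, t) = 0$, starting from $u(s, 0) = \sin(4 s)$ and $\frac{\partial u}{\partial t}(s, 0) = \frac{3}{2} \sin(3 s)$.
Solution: Separating variables: $u = \sum [A_n \cos(\omega_n t) + B_n \sin(\omega_n t)] \sin(ns)$, $\omega_n = n/2$. From ICs ($B_n$ = velocity coefficient / $\omega_n$): $A_4=1, B_3=1$.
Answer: $u(s, t) = \sin(3 s) \sin(3 t/2) + \sin(4 s) \cos(2 t)$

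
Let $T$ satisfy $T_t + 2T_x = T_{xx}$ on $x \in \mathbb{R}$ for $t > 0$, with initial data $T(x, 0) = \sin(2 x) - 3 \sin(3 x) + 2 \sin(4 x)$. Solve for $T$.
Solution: Change to a moving frame: let $\eta = x - 2t$, $\sigma = t$ and write $T(x,t) = u(\eta,\sigma)$.
By the chain rule $T_t = u_{\sigma} - 2u_{\eta}$, $T_x = u_{\eta}$, $T_{xx} = u_{\eta\eta}$.
Then $T_t + 2T_x = u_{\sigma}$: the advection term cancels and the PDE becomes the heat equation $u_{\sigma} = u_{\eta\eta}$ on $\eta \in \mathbb{R}$.
Initial data: $u(\eta,0) = T(\eta,0) = \sin(2 \eta) - 3 \sin(3 \eta) + 2 \sin(4 \eta)$.
On $\eta \in \mathbb{R}$ each mode satisfies $(\sin(n\eta))'' = -n^2 \sin(n\eta)$, so $e^{-n^2\sigma} \sin(n\eta)$ solves the heat equation; by superposition $u(\eta,\sigma) = \sum c_n e^{-n^2\sigma} \sin(n\eta)$.
Reading off the coefficients: $c_2=1, c_3=-3, c_4=2$, so $u(\eta,\sigma) = e^{-4 \sigma} \sin(2 \eta) - 3 e^{-9 \sigma} \sin(3 \eta) + 2 e^{-16 \sigma} \sin(4 \eta)$.
Substituting back $\eta = x - 2t$, $\sigma = t$: $T(x,t) = u(x - 2t, t)$.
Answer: $T(x, t) = - e^{-4 t} \sin(4 t - 2 x) + 3 e^{-9 t} \sin(6 t - 3 x) - 2 e^{-16 t} \sin(8 t - 4 x)$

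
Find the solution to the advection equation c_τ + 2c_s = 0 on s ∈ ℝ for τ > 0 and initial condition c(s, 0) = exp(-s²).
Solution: By characteristics (ds/dτ = 2), c(s,τ) = f(s - 2τ) with f = c(·, 0).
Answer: c(s, τ) = exp(-(s - 2τ)²)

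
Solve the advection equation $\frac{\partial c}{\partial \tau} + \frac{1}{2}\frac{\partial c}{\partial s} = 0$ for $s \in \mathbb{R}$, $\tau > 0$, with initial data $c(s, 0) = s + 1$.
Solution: By characteristics ($ds/d\tau = 1/2$), $c(s,\tau) = f(s - \frac{1}{2}\tau)$ with $f = c( \cdot , 0)$.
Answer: $c(s, \tau) = -\frac{1}{2} \tau + s + 1$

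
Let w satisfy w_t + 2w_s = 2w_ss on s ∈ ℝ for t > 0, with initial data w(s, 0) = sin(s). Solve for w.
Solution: Moving frame: η = s - 2t, σ = t, w = u(η,σ), so w_t = u_σ - 2u_η and w_ss = u_ηη.
Hence w_t + 2w_s = u_σ and the PDE becomes the heat equation u_σ = 2u_ηη on η ∈ ℝ.
Initial data: u(η,0) = w(η,0) = sin(η). Each mode sin(nη) decays as exp(-2n²σ) on ℝ, so u(η,σ) = Σ c_n exp(-2n²σ) sin(nη) with c_1=1: u(η,σ) = exp(-2σ)sin(η).
Substituting back: w(s,t) = u(s - 2t, t).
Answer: w(s, t) = exp(-2t)sin(s - 2t)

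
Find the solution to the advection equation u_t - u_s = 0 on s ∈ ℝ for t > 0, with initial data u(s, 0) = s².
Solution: By method of characteristics (waves move left with speed 1):
Along characteristics s + t = const, u is constant, so u(s,t) = f(s + t) with f = u(·, 0).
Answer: u(s, t) = s² + 2st + t²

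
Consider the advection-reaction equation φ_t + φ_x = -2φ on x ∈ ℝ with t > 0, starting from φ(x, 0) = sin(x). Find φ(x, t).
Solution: Substitute φ = exp(-2t)u.
Then φ_t = exp(-2t)(u_t - 2u), φ_x = exp(-2t)u_x; substituting and dividing by exp(-2t), the lower-order terms cancel: u_t + u_x = 0 (standard advection equation).
Data for u: u(x,0) = φ(x,0) = sin(x).
By characteristics (dx/dt = 1), u(x,t) = f(x - t) with f = u(·, 0).
So u(x,t) = -sin(t - x), and φ(x,t) = exp(-2t)u(x,t).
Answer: φ(x, t) = -exp(-2t)sin(t - x)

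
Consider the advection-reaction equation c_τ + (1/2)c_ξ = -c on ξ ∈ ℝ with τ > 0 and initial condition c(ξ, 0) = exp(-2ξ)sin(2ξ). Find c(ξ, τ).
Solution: Substitute c = exp(-2ξ)u, i.e. u = exp(2ξ)c.
By the product rule, c_ξ = exp(-2ξ)(u_ξ - 2u), c_τ = exp(-2ξ)u_τ.
Substituting into the PDE and dividing by exp(-2ξ): u_τ + (1/2)(u_ξ - 2u) = -u.
The lower-order terms cancel, leaving the standard advection equation u_τ + (1/2)u_ξ = 0.
Initial data for u: u(ξ,0) = exp(2ξ)c(ξ,0) = sin(2ξ).
Solve for u:
  By method of characteristics (waves move right with speed 1/2):
  Along characteristics ξ - (1/2)τ = const, u is constant, so u(ξ,τ) = f(ξ - (1/2)τ) with f = u(·, 0).
Hence u(ξ,τ) = sin(2ξ - τ).
Transform back: c(ξ,τ) = exp(-2ξ)u(ξ,τ).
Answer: c(ξ, τ) = exp(-2ξ)sin(2ξ - τ)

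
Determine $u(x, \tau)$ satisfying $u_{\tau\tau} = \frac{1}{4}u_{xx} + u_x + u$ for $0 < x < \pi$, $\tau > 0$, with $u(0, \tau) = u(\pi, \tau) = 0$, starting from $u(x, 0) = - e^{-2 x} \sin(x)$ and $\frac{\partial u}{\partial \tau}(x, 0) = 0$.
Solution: Substitute $u = e^{-2x}w$, i.e. $w = e^{2x}u$.
By the product rule, $u_x = e^{-2x}(w_x - 2w)$, $u_{xx} = e^{-2x}(w_{xx} - 4w_x + 4w)$, $u_{\tau\tau} = e^{-2x}w_{\tau\tau}$.
Substituting into the PDE and dividing by $e^{-2x}$: $w_{\tau\tau} = \frac{1}{4}(w_{xx} - 4w_x + 4w) + (w_x - 2w) + w$.
The lower-order terms cancel, leaving the standard wave equation $w_{\tau\tau} = \frac{1}{4}w_{xx}$.
Initial data for $w$: $w(x,0) = e^{2x}u(x,0) = - \sin(x)$; $w_{\tau}(x,0) = e^{2x}u_{\tau}(x,0) = 0$. The boundary conditions carry over: $w(0,\tau) = w(\pi,\tau) = 0$.
Solve for $w$:
  Using separation of variables $w = X(x)T(\tau)$:
  Eigenfunctions: $\sin(nx)$, $n = 1, 2, 3, \ldots$
  General solution: $w(x, \tau) = \sum [A_n \cos(n \tau/2) + B_n \sin(n \tau/2)] \sin(nx)$
  From $w(x,0) = - \sin(x)$: $A_1=-1$. From $w_{\tau}(x,0) = 0$: all $B_n = 0$.
Hence $w(x,\tau) = - \sin(x) \cos(\tau/2)$.
Transform back: $u(x,\tau) = e^{-2x}w(x,\tau)$.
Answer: $u(x, \tau) = - e^{-2 x} \sin(x) \cos(\tau/2)$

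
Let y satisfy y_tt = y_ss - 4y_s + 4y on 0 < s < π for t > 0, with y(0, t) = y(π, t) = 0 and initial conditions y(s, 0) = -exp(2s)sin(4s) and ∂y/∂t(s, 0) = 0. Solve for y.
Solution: Substitute y = exp(2s)u.
Then y_s = exp(2s)(u_s + 2u), y_ss = exp(2s)(u_ss + 4u_s + 4u), y_tt = exp(2s)u_tt; substituting and dividing by exp(2s), the lower-order terms cancel: u_tt = u_ss (standard wave equation).
Data for u: u(s,0) = exp(-2s)y(s,0) = -sin(4s); u_t(s,0) = exp(-2s)y_t(s,0) = 0. The boundary conditions carry over: u(0,t) = u(π,t) = 0.
Separating variables: u = Σ [A_n cos(ω_n t) + B_n sin(ω_n t)] sin(ns), ω_n = n. From ICs: A_4=-1.
So u(s,t) = -sin(4s)cos(4t), and y(s,t) = exp(2s)u(s,t).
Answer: y(s, t) = -exp(2s)sin(4s)cos(4t)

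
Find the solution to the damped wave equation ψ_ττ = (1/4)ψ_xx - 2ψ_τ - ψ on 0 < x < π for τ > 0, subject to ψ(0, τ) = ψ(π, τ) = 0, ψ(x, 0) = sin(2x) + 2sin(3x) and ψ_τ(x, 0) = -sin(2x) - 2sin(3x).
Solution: Substitute ψ = exp(-τ)u, i.e. u = exp(τ)ψ.
By the product rule, ψ_τ = exp(-τ)(u_τ - u), ψ_ττ = exp(-τ)(u_ττ - 2u_τ + u), ψ_xx = exp(-τ)u_xx.
Substituting into the PDE and dividing by exp(-τ): u_ττ - 2u_τ + u = (1/4)u_xx - 2(u_τ - u) - u.
The lower-order terms cancel, leaving the standard wave equation u_ττ = (1/4)u_xx.
Initial data for u: u(x,0) = ψ(x,0) = sin(2x) + 2sin(3x); u_τ(x,0) = ψ_τ(x,0) + ψ(x,0) = 0. The boundary conditions carry over: u(0,τ) = u(π,τ) = 0.
Solve for u:
  Using separation of variables u = X(x)T(τ):
  Eigenfunctions: sin(nx), n = 1, 2, 3, ...
  General solution: u(x, τ) = Σ [A_n cos(n τ/2) + B_n sin(n τ/2)] sin(nx)
  From u(x,0) = sin(2x) + 2sin(3x): A_2=1, A_3=2. From u_τ(x,0) = 0: all B_n = 0.
Hence u(x,τ) = sin(2x)cos(τ) + 2sin(3x)cos(3τ/2).
Transform back: ψ(x,τ) = exp(-τ)u(x,τ).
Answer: ψ(x, τ) = exp(-τ)sin(2x)cos(τ) + 2exp(-τ)sin(3x)cos(3τ/2)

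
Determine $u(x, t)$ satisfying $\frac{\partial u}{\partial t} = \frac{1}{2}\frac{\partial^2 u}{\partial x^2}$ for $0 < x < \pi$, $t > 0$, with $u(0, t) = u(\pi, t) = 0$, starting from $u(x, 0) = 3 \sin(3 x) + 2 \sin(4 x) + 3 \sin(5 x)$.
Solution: Separating variables: $u = \sum c_n e^{-n^2t/2} \sin(nx)$. From $u(x,0) = 3 \sin(3 x) + 2 \sin(4 x) + 3 \sin(5 x)$: $c_3=3, c_4=2, c_5=3$.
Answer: $u(x, t) = 2 e^{-8 t} \sin(4 x) + 3 e^{-9 t/2} \sin(3 x) + 3 e^{-25 t/2} \sin(5 x)$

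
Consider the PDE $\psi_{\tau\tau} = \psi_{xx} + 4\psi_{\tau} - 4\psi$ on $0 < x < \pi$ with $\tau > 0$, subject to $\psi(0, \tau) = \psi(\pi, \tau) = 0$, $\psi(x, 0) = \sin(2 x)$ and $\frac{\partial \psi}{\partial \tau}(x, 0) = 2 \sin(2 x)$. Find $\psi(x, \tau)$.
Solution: Substitute $\psi = e^{2\tau}u$, i.e. $u = e^{-2\tau}\psi$.
By the product rule, $\psi_{\tau} = e^{2\tau}(u_{\tau} + 2u)$, $\psi_{\tau\tau} = e^{2\tau}(u_{\tau\tau} + 4u_{\tau} + 4u)$, $\psi_{xx} = e^{2\tau}u_{xx}$.
Substituting into the PDE and dividing by $e^{2\tau}$: $u_{\tau\tau} + 4u_{\tau} + 4u = u_{xx} + 4(u_{\tau} + 2u) - 4u$.
The lower-order terms cancel, leaving the standard wave equation $u_{\tau\tau} = u_{xx}$.
Initial data for $u$: $u(x,0) = \psi(x,0) = \sin(2 x)$; $u_{\tau}(x,0) = \psi_{\tau}(x,0) - 2\psi(x,0) = 0$. The boundary conditions carry over: $u(0,\tau) = u(\pi,\tau) = 0$.
Solve for $u$:
  Using separation of variables $u = X(x)T(\tau)$:
  Eigenfunctions: $\sin(nx)$, $n = 1, 2, 3, \ldots$
  General solution: $u(x, \tau) = \sum [A_n \cos(n \tau) + B_n \sin(n \tau)] \sin(nx)$
  From $u(x,0) = \sin(2 x)$: $A_2=1$. From $u_{\tau}(x,0) = 0$: all $B_n = 0$.
Hence $u(x,\tau) = \sin(2 x) \cos(2 \tau)$.
Transform back: $\psi(x,\tau) = e^{2\tau}u(x,\tau)$.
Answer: $\psi(x, \tau) = e^{2 \tau} \sin(2 x) \cos(2 \tau)$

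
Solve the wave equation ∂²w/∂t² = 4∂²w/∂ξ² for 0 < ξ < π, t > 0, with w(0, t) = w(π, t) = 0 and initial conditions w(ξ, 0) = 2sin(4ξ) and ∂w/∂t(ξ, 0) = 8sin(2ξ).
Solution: Using separation of variables w = X(ξ)T(t):
Eigenfunctions: sin(nξ), n = 1, 2, 3, ...
General solution: w(ξ, t) = Σ [A_n cos(2n t) + B_n sin(2n t)] sin(nξ)
From w(ξ,0) = 2sin(4ξ): A_4=2. From w_t(ξ,0) = 8sin(2ξ), using w_t(ξ,0) = Σ ω_n B_n sin(nξ) with ω_n = 2n: B_2 = 8/4 = 2.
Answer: w(ξ, t) = 2sin(4t)sin(2ξ) + 2sin(4ξ)cos(8t)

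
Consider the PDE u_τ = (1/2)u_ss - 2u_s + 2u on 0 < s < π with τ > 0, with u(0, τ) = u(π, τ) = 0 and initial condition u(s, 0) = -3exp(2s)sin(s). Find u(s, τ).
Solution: Substitute u = exp(2s)w, i.e. w = exp(-2s)u.
By the product rule, u_s = exp(2s)(w_s + 2w), u_ss = exp(2s)(w_ss + 4w_s + 4w), u_τ = exp(2s)w_τ.
Substituting into the PDE and dividing by exp(2s): w_τ = (1/2)(w_ss + 4w_s + 4w) - 2(w_s + 2w) + 2w.
The lower-order terms cancel, leaving the standard heat equation w_τ = (1/2)w_ss.
Initial data for w: w(s,0) = exp(-2s)u(s,0) = -3sin(s). The boundary conditions carry over: w(0,τ) = w(π,τ) = 0.
Solve for w:
  Using separation of variables w = X(s)T(τ):
  Eigenfunctions: sin(ns), n = 1, 2, 3, ...
  General solution: w(s, τ) = Σ c_n sin(ns) exp(-n² τ/2)
  Matching w(s,0) = -3sin(s) term by term: c_1=-3.
Hence w(s,τ) = -3exp(-τ/2)sin(s).
Transform back: u(s,τ) = exp(2s)w(s,τ).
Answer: u(s, τ) = -3exp(2s)exp(-τ/2)sin(s)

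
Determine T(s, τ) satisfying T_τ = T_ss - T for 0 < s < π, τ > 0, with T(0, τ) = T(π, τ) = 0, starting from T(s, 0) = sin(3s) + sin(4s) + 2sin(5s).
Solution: Substitute T = exp(-τ)u.
Then T_τ = exp(-τ)(u_τ - u), T_ss = exp(-τ)u_ss; substituting and dividing by exp(-τ), the lower-order terms cancel: u_τ = u_ss (standard heat equation).
Data for u: u(s,0) = T(s,0) = sin(3s) + sin(4s) + 2sin(5s). The boundary conditions carry over: u(0,τ) = u(π,τ) = 0.
Separating variables: u = Σ c_n exp(-n²τ) sin(ns). From u(s,0) = sin(3s) + sin(4s) + 2sin(5s): c_3=1, c_4=1, c_5=2.
So u(s,τ) = exp(-9τ)sin(3s) + exp(-16τ)sin(4s) + 2exp(-25τ)sin(5s), and T(s,τ) = exp(-τ)u(s,τ).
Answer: T(s, τ) = exp(-10τ)sin(3s) + exp(-17τ)sin(4s) + 2exp(-26τ)sin(5s)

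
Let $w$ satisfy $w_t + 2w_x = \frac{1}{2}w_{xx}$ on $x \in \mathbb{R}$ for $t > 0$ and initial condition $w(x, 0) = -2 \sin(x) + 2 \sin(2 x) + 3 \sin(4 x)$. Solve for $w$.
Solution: Change to a moving frame: let $\eta = x - 2t$, $\sigma = t$ and write $w(x,t) = u(\eta,\sigma)$.
By the chain rule $w_t = u_{\sigma} - 2u_{\eta}$, $w_x = u_{\eta}$, $w_{xx} = u_{\eta\eta}$.
Then $w_t + 2w_x = u_{\sigma}$: the advection term cancels and the PDE becomes the heat equation $u_{\sigma} = \frac{1}{2}u_{\eta\eta}$ on $\eta \in \mathbb{R}$.
Initial data: $u(\eta,0) = w(\eta,0) = -2 \sin(\eta) + 2 \sin(2 \eta) + 3 \sin(4 \eta)$.
On $\eta \in \mathbb{R}$ each mode satisfies $(\sin(n\eta))'' = -n^2 \sin(n\eta)$, so $e^{-n^2\sigma/2} \sin(n\eta)$ solves the heat equation; by superposition $u(\eta,\sigma) = \sum c_n e^{-n^2\sigma/2} \sin(n\eta)$.
Reading off the coefficients: $c_1=-2, c_2=2, c_4=3$, so $u(\eta,\sigma) = 2 e^{-2 \sigma} \sin(2 \eta) + 3 e^{-8 \sigma} \sin(4 \eta) - 2 e^{-\sigma/2} \sin(\eta)$.
Substituting back $\eta = x - 2t$, $\sigma = t$: $w(x,t) = u(x - 2t, t)$.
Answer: $w(x, t) = -2 e^{-2 t} \sin(4 t - 2 x) - 3 e^{-8 t} \sin(8 t - 4 x) + 2 e^{-t/2} \sin(2 t - x)$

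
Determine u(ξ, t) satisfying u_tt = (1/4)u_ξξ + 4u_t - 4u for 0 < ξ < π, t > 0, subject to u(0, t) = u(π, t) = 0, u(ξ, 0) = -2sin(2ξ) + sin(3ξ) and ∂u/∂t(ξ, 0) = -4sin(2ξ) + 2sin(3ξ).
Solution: Substitute u = exp(2t)w, i.e. w = exp(-2t)u.
By the product rule, u_t = exp(2t)(w_t + 2w), u_tt = exp(2t)(w_tt + 4w_t + 4w), u_ξξ = exp(2t)w_ξξ.
Substituting into the PDE and dividing by exp(2t): w_tt + 4w_t + 4w = (1/4)w_ξξ + 4(w_t + 2w) - 4w.
The lower-order terms cancel, leaving the standard wave equation w_tt = (1/4)w_ξξ.
Initial data for w: w(ξ,0) = u(ξ,0) = -2sin(2ξ) + sin(3ξ); w_t(ξ,0) = u_t(ξ,0) - 2u(ξ,0) = 0. The boundary conditions carry over: w(0,t) = w(π,t) = 0.
Solve for w:
  Using separation of variables w = X(ξ)T(t):
  Eigenfunctions: sin(nξ), n = 1, 2, 3, ...
  General solution: w(ξ, t) = Σ [A_n cos(n t/2) + B_n sin(n t/2)] sin(nξ)
  From w(ξ,0) = -2sin(2ξ) + sin(3ξ): A_2=-2, A_3=1. From w_t(ξ,0) = 0: all B_n = 0.
Hence w(ξ,t) = -2sin(2ξ)cos(t) + sin(3ξ)cos(3t/2).
Transform back: u(ξ,t) = exp(2t)w(ξ,t).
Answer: u(ξ, t) = -2exp(2t)sin(2ξ)cos(t) + exp(2t)sin(3ξ)cos(3t/2)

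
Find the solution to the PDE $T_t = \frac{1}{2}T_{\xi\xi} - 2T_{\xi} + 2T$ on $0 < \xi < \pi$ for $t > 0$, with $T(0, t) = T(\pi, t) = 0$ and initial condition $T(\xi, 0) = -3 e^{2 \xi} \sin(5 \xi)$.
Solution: Substitute $T = e^{2\xi}u$.
Then $T_{\xi} = e^{2\xi}(u_{\xi} + 2u)$, $T_{\xi\xi} = e^{2\xi}(u_{\xi\xi} + 4u_{\xi} + 4u)$, $T_t = e^{2\xi}u_t$; substituting and dividing by $e^{2\xi}$, the lower-order terms cancel: $u_t = \frac{1}{2}u_{\xi\xi}$ (standard heat equation).
Data for $u$: $u(\xi,0) = e^{-2\xi}T(\xi,0) = -3 \sin(5 \xi)$. The boundary conditions carry over: $u(0,t) = u(\pi,t) = 0$.
Separating variables: $u = \sum c_n e^{-n^2t/2} \sin(n\xi)$. From $u(\xi,0) = -3 \sin(5 \xi)$: $c_5=-3$.
So $u(\xi,t) = -3 e^{-25 t/2} \sin(5 \xi)$, and $T(\xi,t) = e^{2\xi}u(\xi,t)$.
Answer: $T(\xi, t) = -3 e^{2 \xi} e^{-25 t/2} \sin(5 \xi)$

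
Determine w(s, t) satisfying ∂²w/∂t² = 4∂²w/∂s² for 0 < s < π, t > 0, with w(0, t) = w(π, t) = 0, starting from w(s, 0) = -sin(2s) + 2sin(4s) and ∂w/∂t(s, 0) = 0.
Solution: Separating variables: w = Σ [A_n cos(ω_n t) + B_n sin(ω_n t)] sin(ns), ω_n = 2n. From ICs: A_2=-1, A_4=2.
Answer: w(s, t) = -sin(2s)cos(4t) + 2sin(4s)cos(8t)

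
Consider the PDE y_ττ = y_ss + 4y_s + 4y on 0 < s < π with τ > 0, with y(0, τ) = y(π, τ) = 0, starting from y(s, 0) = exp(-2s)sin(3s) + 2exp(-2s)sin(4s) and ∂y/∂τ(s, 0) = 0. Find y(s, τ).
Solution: Substitute y = exp(-2s)u.
Then y_s = exp(-2s)(u_s - 2u), y_ss = exp(-2s)(u_ss - 4u_s + 4u), y_ττ = exp(-2s)u_ττ; substituting and dividing by exp(-2s), the lower-order terms cancel: u_ττ = u_ss (standard wave equation).
Data for u: u(s,0) = exp(2s)y(s,0) = sin(3s) + 2sin(4s); u_τ(s,0) = exp(2s)y_τ(s,0) = 0. The boundary conditions carry over: u(0,τ) = u(π,τ) = 0.
Separating variables: u = Σ [A_n cos(ω_n τ) + B_n sin(ω_n τ)] sin(ns), ω_n = n. From ICs: A_3=1, A_4=2.
So u(s,τ) = sin(3s)cos(3τ) + 2sin(4s)cos(4τ), and y(s,τ) = exp(-2s)u(s,τ).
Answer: y(s, τ) = exp(-2s)sin(3s)cos(3τ) + 2exp(-2s)sin(4s)cos(4τ)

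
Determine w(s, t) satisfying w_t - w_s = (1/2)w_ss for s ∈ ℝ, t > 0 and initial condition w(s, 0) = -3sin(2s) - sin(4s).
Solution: Moving frame: η = s + t, σ = t, w = u(η,σ), so w_t = u_σ + u_η and w_ss = u_ηη.
Hence w_t - w_s = u_σ and the PDE becomes the heat equation u_σ = (1/2)u_ηη on η ∈ ℝ.
Initial data: u(η,0) = w(η,0) = -3sin(2η) - sin(4η). Each mode sin(nη) decays as exp(-n²σ/2) on ℝ, so u(η,σ) = Σ c_n exp(-n²σ/2) sin(nη) with c_2=-3, c_4=-1: u(η,σ) = -3exp(-2σ)sin(2η) - exp(-8σ)sin(4η).
Substituting back: w(s,t) = u(s + t, t).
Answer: w(s, t) = -3exp(-2t)sin(2s + 2t) - exp(-8t)sin(4s + 4t)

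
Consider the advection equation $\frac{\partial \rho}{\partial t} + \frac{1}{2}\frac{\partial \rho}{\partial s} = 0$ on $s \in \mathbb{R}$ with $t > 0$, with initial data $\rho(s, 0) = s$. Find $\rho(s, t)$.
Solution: By characteristics ($ds/dt = 1/2$), $\rho(s,t) = f(s - \frac{1}{2}t)$ with $f = \rho( \cdot , 0)$.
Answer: $\rho(s, t) = s - \frac{1}{2} t$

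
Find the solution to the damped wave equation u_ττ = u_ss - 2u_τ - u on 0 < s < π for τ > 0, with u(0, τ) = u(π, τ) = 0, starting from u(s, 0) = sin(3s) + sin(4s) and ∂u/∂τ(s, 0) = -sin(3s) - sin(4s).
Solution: Substitute u = exp(-τ)w.
Then u_τ = exp(-τ)(w_τ - w), u_ττ = exp(-τ)(w_ττ - 2w_τ + w), u_ss = exp(-τ)w_ss; substituting and dividing by exp(-τ), the lower-order terms cancel: w_ττ = w_ss (standard wave equation).
Data for w: w(s,0) = u(s,0) = sin(3s) + sin(4s); w_τ(s,0) = u_τ(s,0) + u(s,0) = 0. The boundary conditions carry over: w(0,τ) = w(π,τ) = 0.
Separating variables: w = Σ [A_n cos(ω_n τ) + B_n sin(ω_n τ)] sin(ns), ω_n = n. From ICs: A_3=1, A_4=1.
So w(s,τ) = sin(3s)cos(3τ) + sin(4s)cos(4τ), and u(s,τ) = exp(-τ)w(s,τ).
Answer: u(s, τ) = exp(-τ)sin(3s)cos(3τ) + exp(-τ)sin(4s)cos(4τ)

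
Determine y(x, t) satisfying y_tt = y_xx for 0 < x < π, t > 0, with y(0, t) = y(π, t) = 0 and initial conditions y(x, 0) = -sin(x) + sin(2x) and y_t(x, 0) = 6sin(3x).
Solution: Using separation of variables y = X(x)T(t):
Eigenfunctions: sin(nx), n = 1, 2, 3, ...
General solution: y(x, t) = Σ [A_n cos(n t) + B_n sin(n t)] sin(nx)
From y(x,0) = -sin(x) + sin(2x): A_1=-1, A_2=1. From y_t(x,0) = 6sin(3x), using y_t(x,0) = Σ ω_n B_n sin(nx) with ω_n = n: B_3 = 6/3 = 2.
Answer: y(x, t) = 2sin(3t)sin(3x) - sin(x)cos(t) + sin(2x)cos(2t)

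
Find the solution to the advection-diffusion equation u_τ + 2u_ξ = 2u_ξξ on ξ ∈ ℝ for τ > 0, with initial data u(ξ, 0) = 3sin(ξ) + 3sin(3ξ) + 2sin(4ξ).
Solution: Moving frame: η = ξ - 2τ, σ = τ, u = w(η,σ), so u_τ = w_σ - 2w_η and u_ξξ = w_ηη.
Hence u_τ + 2u_ξ = w_σ and the PDE becomes the heat equation w_σ = 2w_ηη on η ∈ ℝ.
Initial data: w(η,0) = u(η,0) = 3sin(η) + 3sin(3η) + 2sin(4η). Each mode sin(nη) decays as exp(-2n²σ) on ℝ, so w(η,σ) = Σ c_n exp(-2n²σ) sin(nη) with c_1=3, c_3=3, c_4=2: w(η,σ) = 3exp(-2σ)sin(η) + 3exp(-18σ)sin(3η) + 2exp(-32σ)sin(4η).
Substituting back: u(ξ,τ) = w(ξ - 2τ, τ).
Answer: u(ξ, τ) = 3exp(-2τ)sin(ξ - 2τ) + 3exp(-18τ)sin(3ξ - 6τ) + 2exp(-32τ)sin(4ξ - 8τ)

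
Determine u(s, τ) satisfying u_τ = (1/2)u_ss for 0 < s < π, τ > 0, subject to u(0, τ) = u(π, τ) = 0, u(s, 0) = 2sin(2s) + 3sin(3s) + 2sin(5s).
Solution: Using separation of variables u = X(s)T(τ):
Eigenfunctions: sin(ns), n = 1, 2, 3, ...
General solution: u(s, τ) = Σ c_n sin(ns) exp(-n² τ/2)
Matching u(s,0) = 2sin(2s) + 3sin(3s) + 2sin(5s) term by term: c_2=2, c_3=3, c_5=2.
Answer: u(s, τ) = 2exp(-2τ)sin(2s) + 3exp(-9τ/2)sin(3s) + 2exp(-25τ/2)sin(5s)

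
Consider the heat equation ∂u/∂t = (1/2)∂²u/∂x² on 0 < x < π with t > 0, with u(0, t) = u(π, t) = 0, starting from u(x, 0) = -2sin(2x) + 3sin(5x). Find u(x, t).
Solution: Using separation of variables u = X(x)T(t):
Eigenfunctions: sin(nx), n = 1, 2, 3, ...
General solution: u(x, t) = Σ c_n sin(nx) exp(-n² t/2)
Matching u(x,0) = -2sin(2x) + 3sin(5x) term by term: c_2=-2, c_5=3.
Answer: u(x, t) = -2exp(-2t)sin(2x) + 3exp(-25t/2)sin(5x)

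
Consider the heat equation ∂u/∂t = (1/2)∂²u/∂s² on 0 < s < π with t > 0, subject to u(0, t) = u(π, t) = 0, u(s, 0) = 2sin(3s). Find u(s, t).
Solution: Using separation of variables u = X(s)T(t):
Eigenfunctions: sin(ns), n = 1, 2, 3, ...
General solution: u(s, t) = Σ c_n sin(ns) exp(-n² t/2)
Matching u(s,0) = 2sin(3s) term by term: c_3=2.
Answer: u(s, t) = 2exp(-9t/2)sin(3s)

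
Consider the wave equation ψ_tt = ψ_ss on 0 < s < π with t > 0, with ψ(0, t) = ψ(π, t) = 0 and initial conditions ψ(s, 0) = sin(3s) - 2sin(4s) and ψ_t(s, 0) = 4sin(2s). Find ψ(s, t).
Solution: Using separation of variables ψ = X(s)T(t):
Eigenfunctions: sin(ns), n = 1, 2, 3, ...
General solution: ψ(s, t) = Σ [A_n cos(n t) + B_n sin(n t)] sin(ns)
From ψ(s,0) = sin(3s) - 2sin(4s): A_3=1, A_4=-2. From ψ_t(s,0) = 4sin(2s), using ψ_t(s,0) = Σ ω_n B_n sin(ns) with ω_n = n: B_2 = 4/2 = 2.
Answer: ψ(s, t) = 2sin(2s)sin(2t) + sin(3s)cos(3t) - 2sin(4s)cos(4t)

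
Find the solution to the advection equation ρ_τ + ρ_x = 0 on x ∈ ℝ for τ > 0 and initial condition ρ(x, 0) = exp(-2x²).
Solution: By method of characteristics (waves move right with speed 1):
Along characteristics x - τ = const, ρ is constant, so ρ(x,τ) = f(x - τ) with f = ρ(·, 0).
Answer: ρ(x, τ) = exp(-2(x - τ)²)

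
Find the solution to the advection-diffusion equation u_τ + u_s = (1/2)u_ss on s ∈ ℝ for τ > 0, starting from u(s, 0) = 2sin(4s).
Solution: Moving frame: η = s - τ, σ = τ, u = w(η,σ), so u_τ = w_σ - w_η and u_ss = w_ηη.
Hence u_τ + u_s = w_σ and the PDE becomes the heat equation w_σ = (1/2)w_ηη on η ∈ ℝ.
Initial data: w(η,0) = u(η,0) = 2sin(4η). Each mode sin(nη) decays as exp(-n²σ/2) on ℝ, so w(η,σ) = Σ c_n exp(-n²σ/2) sin(nη) with c_4=2: w(η,σ) = 2exp(-8σ)sin(4η).
Substituting back: u(s,τ) = w(s - τ, τ).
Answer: u(s, τ) = 2exp(-8τ)sin(4s - 4τ)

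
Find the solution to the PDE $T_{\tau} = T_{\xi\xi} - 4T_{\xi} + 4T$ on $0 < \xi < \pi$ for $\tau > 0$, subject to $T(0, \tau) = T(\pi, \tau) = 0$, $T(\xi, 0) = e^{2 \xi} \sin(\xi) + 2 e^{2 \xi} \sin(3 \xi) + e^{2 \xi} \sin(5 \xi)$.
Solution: Substitute $T = e^{2\xi}u$.
Then $T_{\xi} = e^{2\xi}(u_{\xi} + 2u)$, $T_{\xi\xi} = e^{2\xi}(u_{\xi\xi} + 4u_{\xi} + 4u)$, $T_{\tau} = e^{2\xi}u_{\tau}$; substituting and dividing by $e^{2\xi}$, the lower-order terms cancel: $u_{\tau} = u_{\xi\xi}$ (standard heat equation).
Data for $u$: $u(\xi,0) = e^{-2\xi}T(\xi,0) = \sin(\xi) + 2 \sin(3 \xi) + \sin(5 \xi)$. The boundary conditions carry over: $u(0,\tau) = u(\pi,\tau) = 0$.
Separating variables: $u = \sum c_n e^{-n^2\tau} \sin(n\xi)$. From $u(\xi,0) = \sin(\xi) + 2 \sin(3 \xi) + \sin(5 \xi)$: $c_1=1, c_3=2, c_5=1$.
So $u(\xi,\tau) = e^{-\tau} \sin(\xi) + 2 e^{-9 \tau} \sin(3 \xi) + e^{-25 \tau} \sin(5 \xi)$, and $T(\xi,\tau) = e^{2\xi}u(\xi,\tau)$.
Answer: $T(\xi, \tau) = e^{-\tau} e^{2 \xi} \sin(\xi) + 2 e^{-9 \tau} e^{2 \xi} \sin(3 \xi) + e^{-25 \tau} e^{2 \xi} \sin(5 \xi)$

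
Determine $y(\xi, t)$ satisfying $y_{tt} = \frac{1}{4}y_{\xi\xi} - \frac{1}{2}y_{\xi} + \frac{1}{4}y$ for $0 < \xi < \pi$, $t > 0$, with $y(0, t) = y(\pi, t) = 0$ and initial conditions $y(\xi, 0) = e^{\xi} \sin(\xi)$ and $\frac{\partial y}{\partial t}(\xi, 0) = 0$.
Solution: Substitute $y = e^{\xi}u$.
Then $y_{\xi} = e^{\xi}(u_{\xi} + u)$, $y_{\xi\xi} = e^{\xi}(u_{\xi\xi} + 2u_{\xi} + u)$, $y_{tt} = e^{\xi}u_{tt}$; substituting and dividing by $e^{\xi}$, the lower-order terms cancel: $u_{tt} = \frac{1}{4}u_{\xi\xi}$ (standard wave equation).
Data for $u$: $u(\xi,0) = e^{-\xi}y(\xi,0) = \sin(\xi)$; $u_t(\xi,0) = e^{-\xi}y_t(\xi,0) = 0$. The boundary conditions carry over: $u(0,t) = u(\pi,t) = 0$.
Separating variables: $u = \sum [A_n \cos(\omega_n t) + B_n \sin(\omega_n t)] \sin(n\xi)$, $\omega_n = n/2$. From ICs: $A_1=1$.
So $u(\xi,t) = \sin(\xi) \cos(t/2)$, and $y(\xi,t) = e^{\xi}u(\xi,t)$.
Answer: $y(\xi, t) = e^{\xi} \sin(\xi) \cos(t/2)$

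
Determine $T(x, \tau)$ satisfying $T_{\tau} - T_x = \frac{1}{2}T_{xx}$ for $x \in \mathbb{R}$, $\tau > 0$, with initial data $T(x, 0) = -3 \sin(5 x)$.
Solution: Moving frame: $\eta = x + \tau$, $\sigma = \tau$, $T = u(\eta,\sigma)$, so $T_{\tau} = u_{\sigma} + u_{\eta}$ and $T_{xx} = u_{\eta\eta}$.
Hence $T_{\tau} - T_x = u_{\sigma}$ and the PDE becomes the heat equation $u_{\sigma} = \frac{1}{2}u_{\eta\eta}$ on $\eta \in \mathbb{R}$.
Initial data: $u(\eta,0) = T(\eta,0) = -3 \sin(5 \eta)$. Each mode $\sin(n\eta)$ decays as $e^{-n^2\sigma/2}$ on $\mathbb{R}$, so $u(\eta,\sigma) = \sum c_n e^{-n^2\sigma/2} \sin(n\eta)$ with $c_5=-3$: $u(\eta,\sigma) = -3 e^{-25 \sigma/2} \sin(5 \eta)$.
Substituting back: $T(x,\tau) = u(x + \tau, \tau)$.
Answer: $T(x, \tau) = -3 e^{-25 \tau/2} \sin(5 \tau + 5 x)$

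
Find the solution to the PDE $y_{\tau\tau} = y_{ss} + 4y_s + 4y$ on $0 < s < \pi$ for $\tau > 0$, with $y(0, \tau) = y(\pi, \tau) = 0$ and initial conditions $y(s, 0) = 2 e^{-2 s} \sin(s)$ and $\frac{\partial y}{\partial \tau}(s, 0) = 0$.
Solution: Substitute $y = e^{-2s}u$, i.e. $u = e^{2s}y$.
By the product rule, $y_s = e^{-2s}(u_s - 2u)$, $y_{ss} = e^{-2s}(u_{ss} - 4u_s + 4u)$, $y_{\tau\tau} = e^{-2s}u_{\tau\tau}$.
Substituting into the PDE and dividing by $e^{-2s}$: $u_{\tau\tau} = (u_{ss} - 4u_s + 4u) + 4(u_s - 2u) + 4u$.
The lower-order terms cancel, leaving the standard wave equation $u_{\tau\tau} = u_{ss}$.
Initial data for $u$: $u(s,0) = e^{2s}y(s,0) = 2 \sin(s)$; $u_{\tau}(s,0) = e^{2s}y_{\tau}(s,0) = 0$. The boundary conditions carry over: $u(0,\tau) = u(\pi,\tau) = 0$.
Solve for $u$:
  Using separation of variables $u = X(s)T(\tau)$:
  Eigenfunctions: $\sin(ns)$, $n = 1, 2, 3, \ldots$
  General solution: $u(s, \tau) = \sum [A_n \cos(n \tau) + B_n \sin(n \tau)] \sin(ns)$
  From $u(s,0) = 2 \sin(s)$: $A_1=2$. From $u_{\tau}(s,0) = 0$: all $B_n = 0$.
Hence $u(s,\tau) = 2 \sin(s) \cos(\tau)$.
Transform back: $y(s,\tau) = e^{-2s}u(s,\tau)$.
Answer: $y(s, \tau) = 2 e^{-2 s} \sin(s) \cos(\tau)$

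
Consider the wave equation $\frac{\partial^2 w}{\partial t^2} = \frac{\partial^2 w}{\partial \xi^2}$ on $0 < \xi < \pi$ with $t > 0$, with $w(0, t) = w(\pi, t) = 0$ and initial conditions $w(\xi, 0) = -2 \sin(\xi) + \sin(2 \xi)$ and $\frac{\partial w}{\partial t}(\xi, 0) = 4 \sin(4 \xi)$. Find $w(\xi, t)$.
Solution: Using separation of variables $w = X(\xi)T(t)$:
Eigenfunctions: $\sin(n\xi)$, $n = 1, 2, 3, \ldots$
General solution: $w(\xi, t) = \sum [A_n \cos(n t) + B_n \sin(n t)] \sin(n\xi)$
From $w(\xi,0) = -2 \sin(\xi) + \sin(2 \xi)$: $A_1=-2, A_2=1$. From $w_t(\xi,0) = 4 \sin(4 \xi)$, using $w_t(\xi,0) = \sum \omega_n B_n \sin(n\xi)$ with $\omega_n = n$: $B_4 = 4/4 = 1$.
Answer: $w(\xi, t) = -2 \sin(\xi) \cos(t) + \sin(2 \xi) \cos(2 t) + \sin(4 \xi) \sin(4 t)$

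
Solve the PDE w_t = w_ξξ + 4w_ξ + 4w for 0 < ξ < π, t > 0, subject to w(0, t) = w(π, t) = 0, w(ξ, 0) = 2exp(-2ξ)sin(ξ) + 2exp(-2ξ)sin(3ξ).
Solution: Substitute w = exp(-2ξ)u.
Then w_ξ = exp(-2ξ)(u_ξ - 2u), w_ξξ = exp(-2ξ)(u_ξξ - 4u_ξ + 4u), w_t = exp(-2ξ)u_t; substituting and dividing by exp(-2ξ), the lower-order terms cancel: u_t = u_ξξ (standard heat equation).
Data for u: u(ξ,0) = exp(2ξ)w(ξ,0) = 2sin(ξ) + 2sin(3ξ). The boundary conditions carry over: u(0,t) = u(π,t) = 0.
Separating variables: u = Σ c_n exp(-n²t) sin(nξ). From u(ξ,0) = 2sin(ξ) + 2sin(3ξ): c_1=2, c_3=2.
So u(ξ,t) = 2exp(-t)sin(ξ) + 2exp(-9t)sin(3ξ), and w(ξ,t) = exp(-2ξ)u(ξ,t).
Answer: w(ξ, t) = 2exp(-t)exp(-2ξ)sin(ξ) + 2exp(-9t)exp(-2ξ)sin(3ξ)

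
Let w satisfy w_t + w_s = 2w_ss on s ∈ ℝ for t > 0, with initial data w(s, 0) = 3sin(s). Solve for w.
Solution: Change to a moving frame: let η = s - t, σ = t and write w(s,t) = u(η,σ).
By the chain rule w_t = u_σ - u_η, w_s = u_η, w_ss = u_ηη.
Then w_t + w_s = u_σ: the advection term cancels and the PDE becomes the heat equation u_σ = 2u_ηη on η ∈ ℝ.
Initial data: u(η,0) = w(η,0) = 3sin(η).
On η ∈ ℝ each mode satisfies (sin(nη))″ = -n² sin(nη), so exp(-2n²σ) sin(nη) solves the heat equation; by superposition u(η,σ) = Σ c_n exp(-2n²σ) sin(nη).
Reading off the coefficients: c_1=3, so u(η,σ) = 3exp(-2σ)sin(η).
Substituting back η = s - t, σ = t: w(s,t) = u(s - t, t).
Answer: w(s, t) = 3exp(-2t)sin(s - t)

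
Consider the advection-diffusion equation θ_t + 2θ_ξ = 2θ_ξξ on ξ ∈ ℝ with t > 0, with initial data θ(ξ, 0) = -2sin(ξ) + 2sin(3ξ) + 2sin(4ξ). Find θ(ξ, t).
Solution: Moving frame: η = ξ - 2t, σ = t, θ = u(η,σ), so θ_t = u_σ - 2u_η and θ_ξξ = u_ηη.
Hence θ_t + 2θ_ξ = u_σ and the PDE becomes the heat equation u_σ = 2u_ηη on η ∈ ℝ.
Initial data: u(η,0) = θ(η,0) = -2sin(η) + 2sin(3η) + 2sin(4η). Each mode sin(nη) decays as exp(-2n²σ) on ℝ, so u(η,σ) = Σ c_n exp(-2n²σ) sin(nη) with c_1=-2, c_3=2, c_4=2: u(η,σ) = -2exp(-2σ)sin(η) + 2exp(-18σ)sin(3η) + 2exp(-32σ)sin(4η).
Substituting back: θ(ξ,t) = u(ξ - 2t, t).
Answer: θ(ξ, t) = 2exp(-2t)sin(2t - ξ) - 2exp(-18t)sin(6t - 3ξ) - 2exp(-32t)sin(8t - 4ξ)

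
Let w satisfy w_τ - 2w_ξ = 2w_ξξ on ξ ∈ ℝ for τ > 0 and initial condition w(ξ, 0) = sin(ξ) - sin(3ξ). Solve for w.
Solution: Moving frame: η = ξ + 2τ, σ = τ, w = u(η,σ), so w_τ = u_σ + 2u_η and w_ξξ = u_ηη.
Hence w_τ - 2w_ξ = u_σ and the PDE becomes the heat equation u_σ = 2u_ηη on η ∈ ℝ.
Initial data: u(η,0) = w(η,0) = sin(η) - sin(3η). Each mode sin(nη) decays as exp(-2n²σ) on ℝ, so u(η,σ) = Σ c_n exp(-2n²σ) sin(nη) with c_1=1, c_3=-1: u(η,σ) = exp(-2σ)sin(η) - exp(-18σ)sin(3η).
Substituting back: w(ξ,τ) = u(ξ + 2τ, τ).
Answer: w(ξ, τ) = exp(-2τ)sin(ξ + 2τ) - exp(-18τ)sin(3ξ + 6τ)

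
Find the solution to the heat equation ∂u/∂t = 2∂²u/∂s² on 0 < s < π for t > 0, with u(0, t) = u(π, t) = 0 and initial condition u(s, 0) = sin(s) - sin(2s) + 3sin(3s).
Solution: Separating variables: u = Σ c_n exp(-2n²t) sin(ns). From u(s,0) = sin(s) - sin(2s) + 3sin(3s): c_1=1, c_2=-1, c_3=3.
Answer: u(s, t) = exp(-2t)sin(s) - exp(-8t)sin(2s) + 3exp(-18t)sin(3s)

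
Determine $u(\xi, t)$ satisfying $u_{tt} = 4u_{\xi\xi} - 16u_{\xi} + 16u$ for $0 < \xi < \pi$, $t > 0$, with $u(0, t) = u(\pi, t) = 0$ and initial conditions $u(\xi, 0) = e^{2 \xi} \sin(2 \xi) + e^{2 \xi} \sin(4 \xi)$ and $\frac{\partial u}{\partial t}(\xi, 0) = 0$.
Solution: Substitute $u = e^{2\xi}w$, i.e. $w = e^{-2\xi}u$.
By the product rule, $u_{\xi} = e^{2\xi}(w_{\xi} + 2w)$, $u_{\xi\xi} = e^{2\xi}(w_{\xi\xi} + 4w_{\xi} + 4w)$, $u_{tt} = e^{2\xi}w_{tt}$.
Substituting into the PDE and dividing by $e^{2\xi}$: $w_{tt} = 4(w_{\xi\xi} + 4w_{\xi} + 4w) - 16(w_{\xi} + 2w) + 16w$.
The lower-order terms cancel, leaving the standard wave equation $w_{tt} = 4w_{\xi\xi}$.
Initial data for $w$: $w(\xi,0) = e^{-2\xi}u(\xi,0) = \sin(2 \xi) + \sin(4 \xi)$; $w_t(\xi,0) = e^{-2\xi}u_t(\xi,0) = 0$. The boundary conditions carry over: $w(0,t) = w(\pi,t) = 0$.
Solve for $w$:
  Using separation of variables $w = X(\xi)T(t)$:
  Eigenfunctions: $\sin(n\xi)$, $n = 1, 2, 3, \ldots$
  General solution: $w(\xi, t) = \sum [A_n \cos(2n t) + B_n \sin(2n t)] \sin(n\xi)$
  From $w(\xi,0) = \sin(2 \xi) + \sin(4 \xi)$: $A_2=1, A_4=1$. From $w_t(\xi,0) = 0$: all $B_n = 0$.
Hence $w(\xi,t) = \sin(2 \xi) \cos(4 t) + \sin(4 \xi) \cos(8 t)$.
Transform back: $u(\xi,t) = e^{2\xi}w(\xi,t)$.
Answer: $u(\xi, t) = e^{2 \xi} \sin(2 \xi) \cos(4 t) + e^{2 \xi} \sin(4 \xi) \cos(8 t)$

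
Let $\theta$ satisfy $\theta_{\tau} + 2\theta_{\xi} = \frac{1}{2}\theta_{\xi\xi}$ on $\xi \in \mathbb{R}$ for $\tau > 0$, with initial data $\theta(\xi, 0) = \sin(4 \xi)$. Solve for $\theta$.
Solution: Moving frame: $\eta = \xi - 2\tau$, $\sigma = \tau$, $\theta = u(\eta,\sigma)$, so $\theta_{\tau} = u_{\sigma} - 2u_{\eta}$ and $\theta_{\xi\xi} = u_{\eta\eta}$.
Hence $\theta_{\tau} + 2\theta_{\xi} = u_{\sigma}$ and the PDE becomes the heat equation $u_{\sigma} = \frac{1}{2}u_{\eta\eta}$ on $\eta \in \mathbb{R}$.
Initial data: $u(\eta,0) = \theta(\eta,0) = \sin(4 \eta)$. Each mode $\sin(n\eta)$ decays as $e^{-n^2\sigma/2}$ on $\mathbb{R}$, so $u(\eta,\sigma) = \sum c_n e^{-n^2\sigma/2} \sin(n\eta)$ with $c_4=1$: $u(\eta,\sigma) = e^{-8 \sigma} \sin(4 \eta)$.
Substituting back: $\theta(\xi,\tau) = u(\xi - 2\tau, \tau)$.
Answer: $\theta(\xi, \tau) = - e^{-8 \tau} \sin(8 \tau - 4 \xi)$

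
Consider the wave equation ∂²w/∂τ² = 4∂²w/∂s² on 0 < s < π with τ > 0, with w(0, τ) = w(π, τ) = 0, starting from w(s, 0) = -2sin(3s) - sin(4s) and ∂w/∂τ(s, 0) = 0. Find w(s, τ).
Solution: Separating variables: w = Σ [A_n cos(ω_n τ) + B_n sin(ω_n τ)] sin(ns), ω_n = 2n. From ICs: A_3=-2, A_4=-1.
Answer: w(s, τ) = -2sin(3s)cos(6τ) - sin(4s)cos(8τ)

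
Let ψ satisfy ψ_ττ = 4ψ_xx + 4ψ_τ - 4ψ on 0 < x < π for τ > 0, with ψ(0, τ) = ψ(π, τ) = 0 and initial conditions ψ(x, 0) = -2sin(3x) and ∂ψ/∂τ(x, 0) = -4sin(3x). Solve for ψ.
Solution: Substitute ψ = exp(2τ)u.
Then ψ_τ = exp(2τ)(u_τ + 2u), ψ_ττ = exp(2τ)(u_ττ + 4u_τ + 4u), ψ_xx = exp(2τ)u_xx; substituting and dividing by exp(2τ), the lower-order terms cancel: u_ττ = 4u_xx (standard wave equation).
Data for u: u(x,0) = ψ(x,0) = -2sin(3x); u_τ(x,0) = ψ_τ(x,0) - 2ψ(x,0) = 0. The boundary conditions carry over: u(0,τ) = u(π,τ) = 0.
Separating variables: u = Σ [A_n cos(ω_n τ) + B_n sin(ω_n τ)] sin(nx), ω_n = 2n. From ICs: A_3=-2.
So u(x,τ) = -2sin(3x)cos(6τ), and ψ(x,τ) = exp(2τ)u(x,τ).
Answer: ψ(x, τ) = -2exp(2τ)sin(3x)cos(6τ)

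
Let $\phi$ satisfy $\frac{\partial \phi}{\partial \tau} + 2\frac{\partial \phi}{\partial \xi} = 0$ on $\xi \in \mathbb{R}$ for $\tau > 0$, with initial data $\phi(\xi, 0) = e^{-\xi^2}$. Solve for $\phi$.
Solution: By method of characteristics (waves move right with speed 2):
Along characteristics $\xi - 2\tau =$ const, $\phi$ is constant, so $\phi(\xi,\tau) = f(\xi - 2\tau)$ with $f = \phi( \cdot , 0)$.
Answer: $\phi(\xi, \tau) = e^{-(-2 \tau + \xi)^2}$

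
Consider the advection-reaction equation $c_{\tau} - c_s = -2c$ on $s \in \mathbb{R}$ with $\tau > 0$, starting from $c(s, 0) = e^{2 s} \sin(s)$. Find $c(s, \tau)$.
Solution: Substitute $c = e^{2s}u$, i.e. $u = e^{-2s}c$.
By the product rule, $c_s = e^{2s}(u_s + 2u)$, $c_{\tau} = e^{2s}u_{\tau}$.
Substituting into the PDE and dividing by $e^{2s}$: $u_{\tau} - (u_s + 2u) = -2u$.
The lower-order terms cancel, leaving the standard advection equation $u_{\tau} - u_s = 0$.
Initial data for $u$: $u(s,0) = e^{-2s}c(s,0) = \sin(s)$.
Solve for $u$:
  By method of characteristics (waves move left with speed 1):
  Along characteristics $s + \tau =$ const, $u$ is constant, so $u(s,\tau) = f(s + \tau)$ with $f = u( \cdot , 0)$.
Hence $u(s,\tau) = \sin(s + \tau)$.
Transform back: $c(s,\tau) = e^{2s}u(s,\tau)$.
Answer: $c(s, \tau) = e^{2 s} \sin(\tau + s)$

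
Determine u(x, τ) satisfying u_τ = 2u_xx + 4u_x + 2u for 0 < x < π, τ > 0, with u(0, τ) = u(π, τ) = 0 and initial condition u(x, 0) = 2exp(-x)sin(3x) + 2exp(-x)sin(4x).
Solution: Substitute u = exp(-x)w.
Then u_x = exp(-x)(w_x - w), u_xx = exp(-x)(w_xx - 2w_x + w), u_τ = exp(-x)w_τ; substituting and dividing by exp(-x), the lower-order terms cancel: w_τ = 2w_xx (standard heat equation).
Data for w: w(x,0) = exp(x)u(x,0) = 2sin(3x) + 2sin(4x). The boundary conditions carry over: w(0,τ) = w(π,τ) = 0.
Separating variables: w = Σ c_n exp(-2n²τ) sin(nx). From w(x,0) = 2sin(3x) + 2sin(4x): c_3=2, c_4=2.
So w(x,τ) = 2exp(-18τ)sin(3x) + 2exp(-32τ)sin(4x), and u(x,τ) = exp(-x)w(x,τ).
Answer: u(x, τ) = 2exp(-x)exp(-18τ)sin(3x) + 2exp(-x)exp(-32τ)sin(4x)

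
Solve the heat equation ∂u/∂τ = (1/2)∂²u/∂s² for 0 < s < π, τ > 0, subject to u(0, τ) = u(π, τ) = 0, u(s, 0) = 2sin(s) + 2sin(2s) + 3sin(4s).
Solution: Separating variables: u = Σ c_n exp(-n²τ/2) sin(ns). From u(s,0) = 2sin(s) + 2sin(2s) + 3sin(4s): c_1=2, c_2=2, c_4=3.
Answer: u(s, τ) = 2exp(-2τ)sin(2s) + 3exp(-8τ)sin(4s) + 2exp(-τ/2)sin(s)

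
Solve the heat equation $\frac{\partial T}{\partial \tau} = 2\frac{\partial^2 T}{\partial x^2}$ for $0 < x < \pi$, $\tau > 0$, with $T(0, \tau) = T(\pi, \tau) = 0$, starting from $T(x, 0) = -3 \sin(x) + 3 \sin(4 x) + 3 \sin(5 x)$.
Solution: Using separation of variables $T = X(x)G(\tau)$:
Eigenfunctions: $\sin(nx)$, $n = 1, 2, 3, \ldots$
General solution: $T(x, \tau) = \sum c_n \sin(nx) e^{-2n^2 \tau}$
Matching $T(x,0) = -3 \sin(x) + 3 \sin(4 x) + 3 \sin(5 x)$ term by term: $c_1=-3, c_4=3, c_5=3$.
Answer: $T(x, \tau) = -3 e^{-2 \tau} \sin(x) + 3 e^{-32 \tau} \sin(4 x) + 3 e^{-50 \tau} \sin(5 x)$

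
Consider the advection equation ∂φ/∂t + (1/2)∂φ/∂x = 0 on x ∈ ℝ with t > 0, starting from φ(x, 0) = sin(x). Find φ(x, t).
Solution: By characteristics (dx/dt = 1/2), φ(x,t) = f(x - (1/2)t) with f = φ(·, 0).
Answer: φ(x, t) = -sin(t/2 - x)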